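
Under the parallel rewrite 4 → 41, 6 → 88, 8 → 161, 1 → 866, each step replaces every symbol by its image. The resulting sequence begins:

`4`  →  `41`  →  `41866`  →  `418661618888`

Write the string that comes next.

41866161888886688866161161161161

Rewriting each symbol of 418661618888: 4→41, 1→866, 8→161, 6→88, 6→88, 1→866, 6→88, 1→866, 8→161, 8→161, 8→161, 8→161, which concatenates to 41 866 161 88 88 866 88 866 161 161 161 161.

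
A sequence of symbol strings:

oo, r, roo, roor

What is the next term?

From term 3 onward, concatenate the last term with the second-to-last: r·oo = roo, roo·r = roor, …
Continuing: roor · roo gives term 5.

roorroo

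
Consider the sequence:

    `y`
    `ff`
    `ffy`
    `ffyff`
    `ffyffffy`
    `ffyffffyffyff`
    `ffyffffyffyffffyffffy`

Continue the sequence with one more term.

From term 3 onward, concatenate the last term with the second-to-last: ff·y = ffy, ffy·ff = ffyff, …
Continuing: ffyffffyffyffffyffffy · ffyffffyffyff gives term 8.

ffyffffyffyffffyffffyffyffffyffyff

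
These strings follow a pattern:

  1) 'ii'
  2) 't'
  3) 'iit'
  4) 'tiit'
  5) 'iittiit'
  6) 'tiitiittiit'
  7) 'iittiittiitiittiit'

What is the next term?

From term 3 onward, concatenate the second-to-last term with the last: ii·t = iit, t·iit = tiit, …
The next term joins tiitiittiit and iittiittiitiittiit.

tiitiittiitiittiittiitiittiit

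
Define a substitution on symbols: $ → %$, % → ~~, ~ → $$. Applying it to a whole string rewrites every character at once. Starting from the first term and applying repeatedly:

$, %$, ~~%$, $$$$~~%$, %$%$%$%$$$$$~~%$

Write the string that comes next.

Replace each of the 16 characters of %$%$%$%$$$$$~~%$ in place — ~~ %$ ~~ %$ ~~ %$ ~~ %$ %$ %$ %$ %$ $$ $$ ~~ %$ — and concatenate.

~~%$~~%$~~%$~~%$%$%$%$%$$$$$~~%$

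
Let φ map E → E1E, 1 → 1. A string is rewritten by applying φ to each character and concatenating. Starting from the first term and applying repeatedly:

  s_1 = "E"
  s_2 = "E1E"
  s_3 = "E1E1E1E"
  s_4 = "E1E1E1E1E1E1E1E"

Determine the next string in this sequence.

φ(E1E1E1E1E1E1E1E) expands symbol-by-symbol to E1E 1 E1E 1 E1E 1 E1E 1 E1E 1 E1E 1 E1E 1 E1E; joining the 15 pieces gives the next term.

E1E1E1E1E1E1E1E1E1E1E1E1E1E1E1E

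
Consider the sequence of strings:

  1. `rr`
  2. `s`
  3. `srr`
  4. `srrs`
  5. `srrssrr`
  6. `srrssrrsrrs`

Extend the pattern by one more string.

srrssrrsrrssrrssrr

This is a Fibonacci-style word recurrence s(k) = s(k−1)·s(k−2): e.g. s·rr = srr.
So term 7 is srrssrrsrrs·srrssrr.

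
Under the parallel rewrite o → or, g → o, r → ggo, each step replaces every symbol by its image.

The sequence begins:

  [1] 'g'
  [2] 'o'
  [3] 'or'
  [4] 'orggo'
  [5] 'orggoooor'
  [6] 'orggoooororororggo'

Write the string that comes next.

Rewriting the 18 symbols of orggoooororororggo one by one yields or ggo o o or or or or ggo or ggo or ggo or ggo o o or; concatenated:

orggoooororororggoorggoorggoorggoooor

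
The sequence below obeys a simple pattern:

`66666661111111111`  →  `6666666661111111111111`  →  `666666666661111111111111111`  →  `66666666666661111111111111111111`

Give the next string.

Term n consists of 2n+1 6's, followed by 3n+1 1's, where the shown terms are n = 3, 4, 5, 6.
For the next term, n = 7, so the run lengths are 15, 22.

6666666666666661111111111111111111111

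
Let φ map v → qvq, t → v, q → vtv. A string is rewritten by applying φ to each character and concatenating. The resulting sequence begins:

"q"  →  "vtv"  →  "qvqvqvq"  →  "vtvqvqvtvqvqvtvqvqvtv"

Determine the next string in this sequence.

qvqvqvqvtvqvqvtvqvqvqvqvtvqvqvtvqvqvqvqvtvqvqvtvqvqvqvq

Replace each of the 21 characters of vtvqvqvtvqvqvtvqvqvtv in place — qvq v qvq vtv qvq vtv qvq v qvq vtv qvq vtv qvq v qvq vtv qvq vtv qvq v qvq — and concatenate.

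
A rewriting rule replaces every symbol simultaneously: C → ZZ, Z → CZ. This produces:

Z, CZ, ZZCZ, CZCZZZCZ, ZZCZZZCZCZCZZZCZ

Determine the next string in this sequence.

CZCZZZCZCZCZZZCZZZCZZZCZCZCZZZCZ

Applying the rule to each of the 16 symbols of ZZCZZZCZCZCZZZCZ gives the pieces CZ CZ ZZ CZ CZ CZ ZZ CZ ZZ CZ ZZ CZ CZ CZ ZZ CZ, which concatenate to the answer.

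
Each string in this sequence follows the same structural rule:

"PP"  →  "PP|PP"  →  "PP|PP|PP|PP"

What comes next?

Every step duplicates the string with '|' between the halves.
One more doubling of PP|PP|PP|PP gives the answer.

PP|PP|PP|PP|PP|PP|PP|PP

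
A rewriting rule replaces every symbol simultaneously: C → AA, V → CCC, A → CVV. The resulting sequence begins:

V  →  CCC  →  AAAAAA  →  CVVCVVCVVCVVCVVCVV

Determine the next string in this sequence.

φ(CVVCVVCVVCVVCVVCVV) expands symbol-by-symbol to AA CCC CCC AA CCC CCC AA CCC CCC AA CCC CCC AA CCC CCC AA CCC CCC; joining the 18 pieces gives the next term.

AACCCCCCAACCCCCCAACCCCCCAACCCCCCAACCCCCCAACCCCCC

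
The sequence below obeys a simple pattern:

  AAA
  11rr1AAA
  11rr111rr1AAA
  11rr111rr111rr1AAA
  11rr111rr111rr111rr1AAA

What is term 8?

11rr111rr111rr111rr111rr111rr111rr1AAA

The strings grow by a fixed prefix 11rr1 each time.
From 11rr111rr111rr111rr1AAA, 3 further steps: 11rr111rr111rr111rr1AAA → 11rr111rr111rr111rr111rr1AAA → 11rr111rr111rr111rr111rr111rr1AAA → (answer).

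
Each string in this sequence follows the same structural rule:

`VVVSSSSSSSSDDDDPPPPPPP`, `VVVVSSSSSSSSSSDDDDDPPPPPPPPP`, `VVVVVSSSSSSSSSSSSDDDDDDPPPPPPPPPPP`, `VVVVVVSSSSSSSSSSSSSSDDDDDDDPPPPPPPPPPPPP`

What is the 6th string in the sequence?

Term n consists of n V's, followed by 2n+2 S's, followed by n+1 D's, followed by 2n+1 P's, where the shown terms are n = 3, 4, 5, 6.
At n = 8 the blocks have lengths 8, 18, 9, 17.

VVVVVVVVSSSSSSSSSSSSSSSSSSDDDDDDDDDPPPPPPPPPPPPPPPPP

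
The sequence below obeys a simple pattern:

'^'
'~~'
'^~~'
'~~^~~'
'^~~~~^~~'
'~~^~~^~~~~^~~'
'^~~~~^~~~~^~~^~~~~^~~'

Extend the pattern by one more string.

From term 3 onward, concatenate the second-to-last term with the last: ^·~~ = ^~~, ~~·^~~ = ~~^~~, …
So term 8 is ~~^~~^~~~~^~~·^~~~~^~~~~^~~^~~~~^~~.

~~^~~^~~~~^~~^~~~~^~~~~^~~^~~~~^~~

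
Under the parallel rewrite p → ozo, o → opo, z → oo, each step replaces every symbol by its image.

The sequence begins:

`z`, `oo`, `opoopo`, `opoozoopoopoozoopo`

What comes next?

Replace each of the 18 characters of opoozoopoopoozoopo in place — opo ozo opo opo oo opo opo ozo opo opo ozo opo opo oo opo opo ozo opo — and concatenate.

opoozoopoopoooopoopoozoopoopoozoopoopoooopoopoozoopo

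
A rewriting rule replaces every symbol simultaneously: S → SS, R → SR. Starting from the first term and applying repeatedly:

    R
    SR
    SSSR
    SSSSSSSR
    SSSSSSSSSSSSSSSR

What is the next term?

Rewriting the 16 symbols of SSSSSSSSSSSSSSSR one by one yields SS SS SS SS SS SS SS SS SS SS SS SS SS SS SS SR; concatenated:

SSSSSSSSSSSSSSSSSSSSSSSSSSSSSSSR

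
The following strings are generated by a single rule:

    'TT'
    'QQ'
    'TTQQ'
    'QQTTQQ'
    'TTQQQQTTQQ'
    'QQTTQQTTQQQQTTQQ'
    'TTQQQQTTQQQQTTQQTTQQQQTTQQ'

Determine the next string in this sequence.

From term 3 onward, concatenate the second-to-last term with the last: TT·QQ = TTQQ, QQ·TTQQ = QQTTQQ, …
The next term joins QQTTQQTTQQQQTTQQ and TTQQQQTTQQQQTTQQTTQQQQTTQQ.

QQTTQQTTQQQQTTQQTTQQQQTTQQQQTTQQTTQQQQTTQQ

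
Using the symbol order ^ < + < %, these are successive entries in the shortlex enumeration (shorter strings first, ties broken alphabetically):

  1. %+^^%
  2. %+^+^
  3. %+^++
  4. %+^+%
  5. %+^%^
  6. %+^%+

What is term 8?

%++^^

Stepping forward 2 times from %+^%+: %+^%+ → %+^%%, then the target.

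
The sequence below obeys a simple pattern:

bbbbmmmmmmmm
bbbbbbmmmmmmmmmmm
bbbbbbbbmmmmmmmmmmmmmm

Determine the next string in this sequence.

Reading off run lengths: b runs 4, 6, 8; m runs 8, 11, 14 — each is linear in n, where the shown terms are n = 2, 3, 4.
For the next term, n = 5, so the run lengths are 10, 17.

bbbbbbbbbbmmmmmmmmmmmmmmmmm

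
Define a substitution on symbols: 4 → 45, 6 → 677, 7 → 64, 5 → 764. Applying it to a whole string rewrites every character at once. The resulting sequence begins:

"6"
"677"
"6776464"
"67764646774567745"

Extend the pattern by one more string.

Replace each of the 17 characters of 67764646774567745 in place — 677 64 64 677 45 677 45 677 64 64 45 764 677 64 64 45 764 — and concatenate.

67764646774567745677646445764677646445764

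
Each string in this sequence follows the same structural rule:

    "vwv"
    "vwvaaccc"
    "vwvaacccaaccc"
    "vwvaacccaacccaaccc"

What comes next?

vwvaacccaacccaacccaaccc

Each term is the previous one with aaccc appended.
So the next term is vwvaacccaacccaaccc·aaccc.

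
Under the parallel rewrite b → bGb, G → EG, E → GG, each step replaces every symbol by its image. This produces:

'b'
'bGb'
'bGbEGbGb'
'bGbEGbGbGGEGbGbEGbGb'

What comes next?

Replace each of the 20 characters of bGbEGbGbGGEGbGbEGbGb in place — bGb EG bGb GG EG bGb EG bGb EG EG GG EG bGb EG bGb GG EG bGb EG bGb — and concatenate.

bGbEGbGbGGEGbGbEGbGbEGEGGGEGbGbEGbGbGGEGbGbEGbGb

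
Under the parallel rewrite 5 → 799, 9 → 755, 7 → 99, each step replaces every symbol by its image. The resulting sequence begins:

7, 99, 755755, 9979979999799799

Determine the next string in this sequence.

75575599755755997557557557559975575599755755

Applying the rule to each of the 16 symbols of 9979979999799799 gives the pieces 755 755 99 755 755 99 755 755 755 755 99 755 755 99 755 755, which concatenate to the answer.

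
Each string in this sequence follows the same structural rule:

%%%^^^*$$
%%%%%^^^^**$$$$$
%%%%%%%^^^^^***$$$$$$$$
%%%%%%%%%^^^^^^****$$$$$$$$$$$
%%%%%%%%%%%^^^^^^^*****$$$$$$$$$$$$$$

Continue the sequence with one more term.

Term n consists of 2n+1 %'s, followed by n+2 ^'s, followed by n *'s, followed by 3n-1 $'s (n = 1, 2, …).
Setting n = 6 gives 13, 8, 6, 17 characters in each block.

%%%%%%%%%%%%%^^^^^^^^******$$$$$$$$$$$$$$$$$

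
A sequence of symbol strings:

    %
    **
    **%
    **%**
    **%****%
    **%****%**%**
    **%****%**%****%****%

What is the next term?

**%****%**%****%****%**%****%**%**

From term 3 onward, concatenate the last term with the second-to-last: **·% = **%, **%·** = **%**, …
The next term joins **%****%**%****%****% and **%****%**%**.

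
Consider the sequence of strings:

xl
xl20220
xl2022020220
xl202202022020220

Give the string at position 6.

xl2022020220202202022020220

Every step adds 20220 to the end: s(k+1) = s(k)·20220.
From xl202202022020220, 2 further steps: xl202202022020220 → xl20220202202022020220 → (answer).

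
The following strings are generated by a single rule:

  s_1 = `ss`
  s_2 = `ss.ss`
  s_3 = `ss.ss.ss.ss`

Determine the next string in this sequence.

Each string is two copies of the previous one joined by '.'.
So the next term is two copies of ss.ss.ss.ss with '.' between the halves.

ss.ss.ss.ss.ss.ss.ss.ss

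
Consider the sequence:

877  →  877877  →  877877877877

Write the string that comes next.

Every step duplicates the string.
One more doubling of 877877877877 gives the answer.

877877877877877877877877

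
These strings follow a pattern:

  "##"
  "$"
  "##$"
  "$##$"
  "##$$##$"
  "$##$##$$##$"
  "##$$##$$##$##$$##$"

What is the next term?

From term 3 onward, concatenate the second-to-last term with the last: ##·$ = ##$, $·##$ = $##$, …
So term 8 is $##$##$$##$·##$$##$$##$##$$##$.

$##$##$$##$##$$##$$##$##$$##$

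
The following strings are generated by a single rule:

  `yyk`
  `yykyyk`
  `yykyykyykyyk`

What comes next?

yykyykyykyykyykyykyykyyk

Every step duplicates the string.
So the next term is two copies of yykyykyykyyk.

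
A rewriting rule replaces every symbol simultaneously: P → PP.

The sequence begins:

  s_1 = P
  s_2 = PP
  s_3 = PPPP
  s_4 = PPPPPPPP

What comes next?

PPPPPPPPPPPPPPPP

Apply φ to PPPPPPPP symbol by symbol: P→PP, P→PP, P→PP, P→PP, P→PP, P→PP, P→PP, P→PP; joined: PP PP PP PP PP PP PP PP.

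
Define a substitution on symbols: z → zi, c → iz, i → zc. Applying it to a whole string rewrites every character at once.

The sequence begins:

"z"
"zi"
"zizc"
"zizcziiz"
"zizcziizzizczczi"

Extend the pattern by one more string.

Rewriting the 16 symbols of zizcziizzizczczi one by one yields zi zc zi iz zi zc zc zi zi zc zi iz zi iz zi zc; concatenated:

zizcziizzizczczizizcziizziizzizc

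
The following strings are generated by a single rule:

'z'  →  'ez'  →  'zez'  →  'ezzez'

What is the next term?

zezezzez

This is a Fibonacci-style word recurrence s(k) = s(k−2)·s(k−1): e.g. z·ez = zez.
The next term joins zez and ezzez.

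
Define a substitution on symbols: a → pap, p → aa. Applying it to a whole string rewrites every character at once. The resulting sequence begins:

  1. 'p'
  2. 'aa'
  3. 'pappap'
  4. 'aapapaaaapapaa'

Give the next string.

pappapaapapaapappappappapaapapaapappap

Replace each of the 14 characters of aapapaaaapapaa in place — pap pap aa pap aa pap pap pap pap aa pap aa pap pap — and concatenate.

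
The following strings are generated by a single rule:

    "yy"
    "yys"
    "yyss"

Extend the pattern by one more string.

yysss

Every step adds s to the end: s(k+1) = s(k)·s.
One more step from yyss gives the answer.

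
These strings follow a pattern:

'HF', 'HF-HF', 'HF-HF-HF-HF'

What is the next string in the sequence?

HF-HF-HF-HF-HF-HF-HF-HF

Each string is two copies of the previous one joined by '-'.
So the next term is two copies of HF-HF-HF-HF with '-' between the halves.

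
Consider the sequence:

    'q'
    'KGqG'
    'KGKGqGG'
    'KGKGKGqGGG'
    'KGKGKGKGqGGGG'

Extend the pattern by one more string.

KGKGKGKGKGqGGGGG

s(k+1) = KG·s(k)·G, so each term gains KG as a prefix and G as a suffix.
One more step from KGKGKGKGqGGGG gives the answer.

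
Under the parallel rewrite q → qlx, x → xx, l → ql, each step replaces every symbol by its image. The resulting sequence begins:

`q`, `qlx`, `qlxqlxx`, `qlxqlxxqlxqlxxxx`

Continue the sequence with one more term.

qlxqlxxqlxqlxxxxqlxqlxxqlxqlxxxxxxxx

Applying the rule to each of the 16 symbols of qlxqlxxqlxqlxxxx gives the pieces qlx ql xx qlx ql xx xx qlx ql xx qlx ql xx xx xx xx, which concatenate to the answer.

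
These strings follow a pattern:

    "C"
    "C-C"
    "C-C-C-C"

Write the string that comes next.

C-C-C-C-C-C-C-C

Each string is two copies of the previous one joined by '-'.
So the next term is two copies of C-C-C-C with '-' between the halves.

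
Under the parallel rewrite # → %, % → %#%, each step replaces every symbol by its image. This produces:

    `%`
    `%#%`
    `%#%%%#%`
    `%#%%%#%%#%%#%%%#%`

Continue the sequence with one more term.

%#%%%#%%#%%#%%%#%%#%%%#%%#%%%#%%#%%#%%%#%

Replace each of the 17 characters of %#%%%#%%#%%#%%%#% in place — %#% % %#% %#% %#% % %#% %#% % %#% %#% % %#% %#% %#% % %#% — and concatenate.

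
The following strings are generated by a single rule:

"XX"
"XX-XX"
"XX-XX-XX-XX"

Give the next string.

XX-XX-XX-XX-XX-XX-XX-XX

s(k+1) = s(k)·-·s(k) — each term doubles the last with '-' between the halves.
So the next term is two copies of XX-XX-XX-XX with '-' between the halves.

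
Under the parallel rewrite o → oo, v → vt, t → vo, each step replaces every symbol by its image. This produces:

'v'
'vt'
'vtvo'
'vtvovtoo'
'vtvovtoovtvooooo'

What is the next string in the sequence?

Rewriting the 16 symbols of vtvovtoovtvooooo one by one yields vt vo vt oo vt vo oo oo vt vo vt oo oo oo oo oo; concatenated:

vtvovtoovtvooooovtvovtoooooooooo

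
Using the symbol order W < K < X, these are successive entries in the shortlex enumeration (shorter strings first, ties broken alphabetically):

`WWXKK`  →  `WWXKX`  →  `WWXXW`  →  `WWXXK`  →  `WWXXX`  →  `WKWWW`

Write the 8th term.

Continuing the enumeration 2 steps past WKWWW: WKWWW → WKWWK → (answer).

WKWWX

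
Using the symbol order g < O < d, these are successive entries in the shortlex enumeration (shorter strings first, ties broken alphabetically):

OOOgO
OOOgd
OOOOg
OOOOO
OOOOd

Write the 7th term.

Continuing the enumeration 2 steps past OOOOd: OOOOd → OOOdg → (answer).

OOOdO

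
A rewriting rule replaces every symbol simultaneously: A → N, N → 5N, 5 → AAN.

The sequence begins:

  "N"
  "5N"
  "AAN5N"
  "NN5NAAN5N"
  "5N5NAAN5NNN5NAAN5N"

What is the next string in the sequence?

AAN5NAAN5NNN5NAAN5N5N5NAAN5NNN5NAAN5N

Replace each of the 18 characters of 5N5NAAN5NNN5NAAN5N in place — AAN 5N AAN 5N N N 5N AAN 5N 5N 5N AAN 5N N N 5N AAN 5N — and concatenate.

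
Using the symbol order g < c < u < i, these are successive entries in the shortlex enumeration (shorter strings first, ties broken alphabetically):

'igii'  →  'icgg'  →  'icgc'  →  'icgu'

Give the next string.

The successor of icgu increments the rightmost position that isn't already i and resets every position after it to g.

icgi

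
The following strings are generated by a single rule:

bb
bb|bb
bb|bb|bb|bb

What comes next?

s(k+1) = s(k)·|·s(k) — each term doubles the last with '|' between the halves.
Doubling bb|bb|bb|bb with '|' between the halves:

bb|bb|bb|bb|bb|bb|bb|bb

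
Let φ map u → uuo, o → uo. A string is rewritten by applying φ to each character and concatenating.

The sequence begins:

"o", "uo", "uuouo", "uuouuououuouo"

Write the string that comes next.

Rewriting the 13 symbols of uuouuououuouo one by one yields uuo uuo uo uuo uuo uo uuo uo uuo uuo uo uuo uo; concatenated:

uuouuououuouuououuououuouuououuouo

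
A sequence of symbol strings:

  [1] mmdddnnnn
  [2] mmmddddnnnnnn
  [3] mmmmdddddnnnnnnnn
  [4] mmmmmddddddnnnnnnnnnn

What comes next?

mmmmmmdddddddnnnnnnnnnnnn

Each string has the form m^{n} d^{n+1} n^{2n}, where the shown terms are n = 2, 3, 4, 5.
For the next term, n = 6, so the run lengths are 6, 7, 12.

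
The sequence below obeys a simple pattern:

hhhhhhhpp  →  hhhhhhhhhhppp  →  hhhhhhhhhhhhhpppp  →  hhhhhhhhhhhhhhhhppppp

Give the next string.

hhhhhhhhhhhhhhhhhhhpppppp

The n-th term is 3n+1 h's then n p's, where the shown terms are n = 2, 3, 4, 5.
For the next term, n = 6, so the run lengths are 19, 6.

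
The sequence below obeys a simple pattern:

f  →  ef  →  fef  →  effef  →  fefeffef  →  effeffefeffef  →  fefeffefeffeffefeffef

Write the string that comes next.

effeffefeffeffefeffefeffeffefeffef

This is a Fibonacci-style word recurrence s(k) = s(k−2)·s(k−1): e.g. f·ef = fef.
Continuing: effeffefeffef · fefeffefeffeffefeffef gives term 8.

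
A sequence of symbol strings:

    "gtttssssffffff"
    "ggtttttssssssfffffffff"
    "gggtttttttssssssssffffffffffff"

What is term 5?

gggggtttttttttttssssssssssssffffffffffffffffff

Reading off run lengths: g runs 1, 2, 3; t runs 3, 5, 7; s runs 4, 6, 8; f runs 6, 9, 12 — each is linear in n, where the shown terms are n = 2, 3, 4.
For term 5, n = 6, so the run lengths are 5, 11, 12, 18.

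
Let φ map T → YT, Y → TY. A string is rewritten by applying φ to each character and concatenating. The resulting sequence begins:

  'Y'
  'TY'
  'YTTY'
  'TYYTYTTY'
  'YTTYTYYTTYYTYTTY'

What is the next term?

Applying the rule to each of the 16 symbols of YTTYTYYTTYYTYTTY gives the pieces TY YT YT TY YT TY TY YT YT TY TY YT TY YT YT TY, which concatenate to the answer.

TYYTYTTYYTTYTYYTYTTYTYYTTYYTYTTY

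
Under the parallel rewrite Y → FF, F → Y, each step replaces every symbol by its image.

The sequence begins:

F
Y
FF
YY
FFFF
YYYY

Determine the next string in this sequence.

Expanding YYYY: Y→FF, Y→FF, Y→FF, Y→FF. Concatenated: FF FF FF FF.

FFFFFFFF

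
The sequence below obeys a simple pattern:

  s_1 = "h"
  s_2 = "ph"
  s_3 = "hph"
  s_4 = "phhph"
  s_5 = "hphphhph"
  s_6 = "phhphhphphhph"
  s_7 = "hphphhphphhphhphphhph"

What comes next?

phhphhphphhphhphphhphphhphhphphhph

This is a Fibonacci-style word recurrence s(k) = s(k−2)·s(k−1): e.g. h·ph = hph.
Continuing: phhphhphphhph · hphphhphphhphhphphhph gives term 8.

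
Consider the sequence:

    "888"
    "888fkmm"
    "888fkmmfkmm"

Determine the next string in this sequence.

888fkmmfkmmfkmm

Every step adds fkmm to the end: s(k+1) = s(k)·fkmm.
One more step from 888fkmmfkmm gives the answer.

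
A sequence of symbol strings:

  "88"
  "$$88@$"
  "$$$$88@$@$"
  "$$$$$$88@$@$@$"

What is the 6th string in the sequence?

$$$$$$$$$$88@$@$@$@$@$

s(k+1) = $$·s(k)·@$, so each term gains $$ as a prefix and @$ as a suffix.
From $$$$$$88@$@$@$, 2 further steps: $$$$$$88@$@$@$ → $$$$$$$$88@$@$@$@$ → (answer).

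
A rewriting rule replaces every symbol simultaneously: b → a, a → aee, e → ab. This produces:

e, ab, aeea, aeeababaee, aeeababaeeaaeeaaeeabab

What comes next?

Rewriting the 22 symbols of aeeababaeeaaeeaaeeabab one by one yields aee ab ab aee a aee a aee ab ab aee aee ab ab aee aee ab ab aee a aee a; concatenated:

aeeababaeeaaeeaaeeababaeeaeeababaeeaeeababaeeaaeea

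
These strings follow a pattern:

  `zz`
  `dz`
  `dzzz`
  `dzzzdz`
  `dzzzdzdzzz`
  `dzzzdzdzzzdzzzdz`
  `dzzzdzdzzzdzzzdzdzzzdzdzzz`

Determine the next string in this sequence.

dzzzdzdzzzdzzzdzdzzzdzdzzzdzzzdzdzzzdzzzdz

Each term (from the third on) is the previous term followed by the one before it: term 3 = dz·zz = dzzz.
So term 8 is dzzzdzdzzzdzzzdzdzzzdzdzzz·dzzzdzdzzzdzzzdz.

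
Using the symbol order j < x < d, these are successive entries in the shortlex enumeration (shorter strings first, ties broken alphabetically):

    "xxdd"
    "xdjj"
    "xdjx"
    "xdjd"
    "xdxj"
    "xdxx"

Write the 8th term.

Stepping forward 2 times from xdxx: xdxx → xdxd, then the target.

xddj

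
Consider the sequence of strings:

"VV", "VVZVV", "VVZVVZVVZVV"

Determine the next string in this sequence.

Every step duplicates the string with 'Z' between the halves.
Doubling VVZVVZVVZVV with 'Z' between the halves:

VVZVVZVVZVVZVVZVVZVVZVV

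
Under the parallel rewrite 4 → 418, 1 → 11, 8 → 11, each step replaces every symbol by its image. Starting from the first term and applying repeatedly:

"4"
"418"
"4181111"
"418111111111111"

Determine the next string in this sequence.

Rewriting the 15 symbols of 418111111111111 one by one yields 418 11 11 11 11 11 11 11 11 11 11 11 11 11 11; concatenated:

4181111111111111111111111111111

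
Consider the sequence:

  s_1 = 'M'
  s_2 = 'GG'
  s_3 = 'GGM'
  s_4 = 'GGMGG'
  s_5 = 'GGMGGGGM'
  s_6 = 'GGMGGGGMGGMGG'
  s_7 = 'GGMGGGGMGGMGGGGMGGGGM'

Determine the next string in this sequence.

This is a Fibonacci-style word recurrence s(k) = s(k−1)·s(k−2): e.g. GG·M = GGM.
The next term joins GGMGGGGMGGMGGGGMGGGGM and GGMGGGGMGGMGG.

GGMGGGGMGGMGGGGMGGGGMGGMGGGGMGGMGG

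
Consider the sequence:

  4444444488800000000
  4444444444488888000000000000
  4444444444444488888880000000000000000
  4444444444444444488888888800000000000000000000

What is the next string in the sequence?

4444444444444444444488888888888000000000000000000000000

Reading off run lengths: 4 runs 8, 11, 14, 17; 8 runs 3, 5, 7, 9; 0 runs 8, 12, 16, 20 — each is linear in n, where the shown terms are n = 2, 3, 4, 5.
For the next term, n = 6, so the run lengths are 20, 11, 24.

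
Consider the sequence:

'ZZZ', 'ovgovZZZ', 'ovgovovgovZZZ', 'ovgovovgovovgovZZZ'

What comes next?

The strings grow by a fixed prefix ovgov each time.
Applying this once more to ovgovovgovovgovZZZ:

ovgovovgovovgovovgovZZZ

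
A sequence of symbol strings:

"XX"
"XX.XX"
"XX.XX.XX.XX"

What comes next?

XX.XX.XX.XX.XX.XX.XX.XX

s(k+1) = s(k)·.·s(k) — each term doubles the last with '.' between the halves.
One more doubling of XX.XX.XX.XX gives the answer.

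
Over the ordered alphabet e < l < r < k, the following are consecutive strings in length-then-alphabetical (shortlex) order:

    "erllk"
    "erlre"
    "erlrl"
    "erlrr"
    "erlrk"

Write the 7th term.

Continuing the enumeration 2 steps past erlrk: erlrk → erlke → (answer).

erlkl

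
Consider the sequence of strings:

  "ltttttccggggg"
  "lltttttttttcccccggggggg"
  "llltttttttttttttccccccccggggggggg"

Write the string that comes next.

Each string has the form l^{n} t^{4n+1} c^{3n-1} g^{2n+3} (n = 1, 2, …).
Setting n = 4 gives 4, 17, 11, 11 characters in each block.

lllltttttttttttttttttcccccccccccggggggggggg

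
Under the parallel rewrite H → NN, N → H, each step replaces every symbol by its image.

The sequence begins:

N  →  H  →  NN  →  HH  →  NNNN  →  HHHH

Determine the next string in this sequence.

NNNNNNNN

Apply φ to HHHH symbol by symbol: H→NN, H→NN, H→NN, H→NN; joined: NN NN NN NN.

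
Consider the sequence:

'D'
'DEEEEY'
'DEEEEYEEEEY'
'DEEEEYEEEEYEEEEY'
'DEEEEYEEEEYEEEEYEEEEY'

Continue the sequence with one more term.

Each term is the previous one with EEEEY appended.
So the next term is DEEEEYEEEEYEEEEYEEEEY·EEEEY.

DEEEEYEEEEYEEEEYEEEEYEEEEY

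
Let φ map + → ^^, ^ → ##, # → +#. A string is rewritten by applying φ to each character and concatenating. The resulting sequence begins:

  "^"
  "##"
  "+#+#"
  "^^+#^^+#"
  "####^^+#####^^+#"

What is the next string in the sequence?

φ(####^^+#####^^+#) expands symbol-by-symbol to +# +# +# +# ## ## ^^ +# +# +# +# +# ## ## ^^ +#; joining the 16 pieces gives the next term.

+#+#+#+#####^^+#+#+#+#+#####^^+#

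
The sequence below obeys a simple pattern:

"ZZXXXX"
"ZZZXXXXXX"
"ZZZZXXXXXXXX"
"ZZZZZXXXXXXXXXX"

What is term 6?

Each string has the form Z^{n} X^{2n}, where the shown terms are n = 2, 3, 4, 5.
At n = 7 the blocks have lengths 7, 14.

ZZZZZZZXXXXXXXXXXXXXX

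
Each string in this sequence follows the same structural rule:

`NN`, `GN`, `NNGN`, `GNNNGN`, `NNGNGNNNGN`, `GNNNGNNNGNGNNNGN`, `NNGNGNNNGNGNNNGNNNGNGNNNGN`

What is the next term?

GNNNGNNNGNGNNNGNNNGNGNNNGNGNNNGNNNGNGNNNGN

Each term (from the third on) is the two preceding terms concatenated in order: term 3 = NN·GN = NNGN.
Continuing: GNNNGNNNGNGNNNGN · NNGNGNNNGNGNNNGNNNGNGNNNGN gives term 8.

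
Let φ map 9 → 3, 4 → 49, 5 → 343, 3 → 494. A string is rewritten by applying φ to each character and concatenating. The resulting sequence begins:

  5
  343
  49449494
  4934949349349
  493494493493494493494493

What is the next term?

Replace each of the 24 characters of 493494493493494493494493 in place — 49 3 494 49 3 49 49 3 494 49 3 494 49 3 49 49 3 494 49 3 49 49 3 494 — and concatenate.

493494493494934944934944934949349449349493494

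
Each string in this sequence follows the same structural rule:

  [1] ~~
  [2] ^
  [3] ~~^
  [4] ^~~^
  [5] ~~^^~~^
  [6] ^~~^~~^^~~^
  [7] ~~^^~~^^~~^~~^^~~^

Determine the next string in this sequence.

From term 3 onward, concatenate the second-to-last term with the last: ~~·^ = ~~^, ^·~~^ = ^~~^, …
So term 8 is ^~~^~~^^~~^·~~^^~~^^~~^~~^^~~^.

^~~^~~^^~~^~~^^~~^^~~^~~^^~~^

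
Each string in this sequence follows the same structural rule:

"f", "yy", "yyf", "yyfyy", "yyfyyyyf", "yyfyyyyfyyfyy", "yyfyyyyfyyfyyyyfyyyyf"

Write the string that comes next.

yyfyyyyfyyfyyyyfyyyyfyyfyyyyfyyfyy

This is a Fibonacci-style word recurrence s(k) = s(k−1)·s(k−2): e.g. yy·f = yyf.
So term 8 is yyfyyyyfyyfyyyyfyyyyf·yyfyyyyfyyfyy.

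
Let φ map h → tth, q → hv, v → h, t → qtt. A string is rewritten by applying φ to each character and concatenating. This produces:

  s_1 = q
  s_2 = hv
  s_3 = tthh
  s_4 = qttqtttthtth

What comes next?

hvqttqtthvqttqttqttqtttthqttqtttth

Apply φ to qttqtttthtth symbol by symbol: q→hv, t→qtt, t→qtt, q→hv, t→qtt, t→qtt, t→qtt, t→qtt, h→tth, t→qtt, t→qtt, h→tth; joined: hv qtt qtt hv qtt qtt qtt qtt tth qtt qtt tth.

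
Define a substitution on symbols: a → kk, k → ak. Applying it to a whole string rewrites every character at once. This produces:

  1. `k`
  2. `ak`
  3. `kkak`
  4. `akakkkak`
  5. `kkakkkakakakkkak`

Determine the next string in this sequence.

Applying the rule to each of the 16 symbols of kkakkkakakakkkak gives the pieces ak ak kk ak ak ak kk ak kk ak kk ak ak ak kk ak, which concatenate to the answer.

akakkkakakakkkakkkakkkakakakkkak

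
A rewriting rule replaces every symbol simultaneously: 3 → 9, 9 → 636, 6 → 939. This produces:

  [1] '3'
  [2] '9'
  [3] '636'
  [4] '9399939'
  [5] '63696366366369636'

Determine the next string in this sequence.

Replace each of the 17 characters of 63696366366369636 in place — 939 9 939 636 939 9 939 939 9 939 939 9 939 636 939 9 939 — and concatenate.

93999396369399939939993993999396369399939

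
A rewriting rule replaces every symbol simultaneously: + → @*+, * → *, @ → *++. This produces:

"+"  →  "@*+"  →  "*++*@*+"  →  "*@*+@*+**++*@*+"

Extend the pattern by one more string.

**++*@*+*++*@*+**@*+@*+**++*@*+

Replace each of the 15 characters of *@*+@*+**++*@*+ in place — * *++ * @*+ *++ * @*+ * * @*+ @*+ * *++ * @*+ — and concatenate.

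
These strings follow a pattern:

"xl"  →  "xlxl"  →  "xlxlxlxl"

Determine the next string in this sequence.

xlxlxlxlxlxlxlxl

Each string is two copies of the previous one concatenated.
One more doubling of xlxlxlxl gives the answer.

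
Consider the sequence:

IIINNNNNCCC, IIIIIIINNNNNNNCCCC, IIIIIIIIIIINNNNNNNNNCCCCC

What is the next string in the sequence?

IIIIIIIIIIIIIIINNNNNNNNNNNCCCCCC

Term n consists of 4n-1 I's, followed by 2n+3 N's, followed by n+2 C's (n = 1, 2, …).
For the next term, n = 4, so the run lengths are 15, 11, 6.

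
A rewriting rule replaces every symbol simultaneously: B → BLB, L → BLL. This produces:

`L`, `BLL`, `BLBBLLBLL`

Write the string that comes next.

BLBBLLBLBBLBBLLBLLBLBBLLBLL

Rewriting each symbol of BLBBLLBLL: B→BLB, L→BLL, B→BLB, B→BLB, L→BLL, L→BLL, B→BLB, L→BLL, L→BLL, which concatenates to BLB BLL BLB BLB BLL BLL BLB BLL BLL.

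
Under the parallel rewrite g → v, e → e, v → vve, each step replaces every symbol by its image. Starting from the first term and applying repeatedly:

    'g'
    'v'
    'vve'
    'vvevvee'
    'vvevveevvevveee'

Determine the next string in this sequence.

vvevveevvevveeevvevveevvevveeee

φ(vvevveevvevveee) expands symbol-by-symbol to vve vve e vve vve e e vve vve e vve vve e e e; joining the 15 pieces gives the next term.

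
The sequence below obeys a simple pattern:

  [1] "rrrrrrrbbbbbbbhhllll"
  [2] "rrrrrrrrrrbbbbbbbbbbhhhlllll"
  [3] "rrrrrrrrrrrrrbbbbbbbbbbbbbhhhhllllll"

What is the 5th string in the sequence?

The n-th term is 3n+1 r's then 3n+1 b's then n h's then n+2 l's, where the shown terms are n = 2, 3, 4.
Setting n = 6 gives 19, 19, 6, 8 characters in each block.

rrrrrrrrrrrrrrrrrrrbbbbbbbbbbbbbbbbbbbhhhhhhllllllll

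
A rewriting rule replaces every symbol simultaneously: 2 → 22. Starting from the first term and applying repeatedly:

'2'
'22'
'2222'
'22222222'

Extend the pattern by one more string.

2222222222222222

Rewriting each symbol of 22222222: 2→22, 2→22, 2→22, 2→22, 2→22, 2→22, 2→22, 2→22, which concatenates to 22 22 22 22 22 22 22 22.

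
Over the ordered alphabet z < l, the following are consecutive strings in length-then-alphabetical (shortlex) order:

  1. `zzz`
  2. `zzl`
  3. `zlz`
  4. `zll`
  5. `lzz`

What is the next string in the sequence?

lzl

Treat lzz as a base-2 numeral over the given alphabet and add one, carrying through any trailing l's.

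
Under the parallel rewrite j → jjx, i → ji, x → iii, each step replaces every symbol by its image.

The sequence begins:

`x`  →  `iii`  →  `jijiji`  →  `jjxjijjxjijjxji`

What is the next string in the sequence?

jjxjjxiiijjxjijjxjjxiiijjxjijjxjjxiiijjxji

φ(jjxjijjxjijjxji) expands symbol-by-symbol to jjx jjx iii jjx ji jjx jjx iii jjx ji jjx jjx iii jjx ji; joining the 15 pieces gives the next term.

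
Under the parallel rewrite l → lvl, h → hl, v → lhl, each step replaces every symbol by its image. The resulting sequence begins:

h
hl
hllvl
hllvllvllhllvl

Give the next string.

hllvllvllhllvllvllhllvllvlhllvllvllhllvl

Replace each of the 14 characters of hllvllvllhllvl in place — hl lvl lvl lhl lvl lvl lhl lvl lvl hl lvl lvl lhl lvl — and concatenate.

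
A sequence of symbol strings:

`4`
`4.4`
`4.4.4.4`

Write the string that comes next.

4.4.4.4.4.4.4.4

Every step duplicates the string with '.' between the halves.
One more doubling of 4.4.4.4 gives the answer.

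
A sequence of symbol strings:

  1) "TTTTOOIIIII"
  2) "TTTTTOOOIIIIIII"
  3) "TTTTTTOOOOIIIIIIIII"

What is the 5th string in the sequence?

TTTTTTTTOOOOOOIIIIIIIIIIIII

Term n consists of n+1 T's, followed by n-1 O's, followed by 2n-1 I's, where the shown terms are n = 3, 4, 5.
For term 5, n = 7, so the run lengths are 8, 6, 13.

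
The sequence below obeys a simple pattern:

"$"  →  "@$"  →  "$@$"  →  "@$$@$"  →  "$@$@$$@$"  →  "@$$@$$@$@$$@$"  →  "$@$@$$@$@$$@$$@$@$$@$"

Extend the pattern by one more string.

Each term (from the third on) is the two preceding terms concatenated in order: term 3 = $·@$ = $@$.
So term 8 is @$$@$$@$@$$@$·$@$@$$@$@$$@$$@$@$$@$.

@$$@$$@$@$$@$$@$@$$@$@$$@$$@$@$$@$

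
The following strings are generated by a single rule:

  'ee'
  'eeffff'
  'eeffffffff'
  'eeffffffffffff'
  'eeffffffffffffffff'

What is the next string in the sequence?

eeffffffffffffffffffff

Every step adds ffff to the end: s(k+1) = s(k)·ffff.
So the next term is eeffffffffffffffff·ffff.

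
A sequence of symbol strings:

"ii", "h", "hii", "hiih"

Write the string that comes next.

Each term (from the third on) is the previous term followed by the one before it: term 3 = h·ii = hii.
Continuing: hiih · hii gives term 5.

hiihhii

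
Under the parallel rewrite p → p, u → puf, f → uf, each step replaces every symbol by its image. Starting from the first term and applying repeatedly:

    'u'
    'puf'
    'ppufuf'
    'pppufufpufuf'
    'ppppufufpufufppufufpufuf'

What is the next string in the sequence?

pppppufufpufufppufufpufufpppufufpufufppufufpufuf

Applying the rule to each of the 24 symbols of ppppufufpufufppufufpufuf gives the pieces p p p p puf uf puf uf p puf uf puf uf p p puf uf puf uf p puf uf puf uf, which concatenate to the answer.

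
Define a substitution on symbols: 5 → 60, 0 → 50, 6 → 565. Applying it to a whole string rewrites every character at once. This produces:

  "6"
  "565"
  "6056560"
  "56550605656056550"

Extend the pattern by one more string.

Rewriting the 17 symbols of 56550605656056550 one by one yields 60 565 60 60 50 565 50 60 565 60 565 50 60 565 60 60 50; concatenated:

605656060505655060565605655060565606050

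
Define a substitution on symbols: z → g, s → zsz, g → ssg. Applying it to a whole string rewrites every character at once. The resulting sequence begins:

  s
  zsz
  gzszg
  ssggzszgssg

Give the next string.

zszzszssgssggzszgssgzszzszssg

Rewriting each symbol of ssggzszgssg: s→zsz, s→zsz, g→ssg, g→ssg, z→g, s→zsz, z→g, g→ssg, s→zsz, s→zsz, g→ssg, which concatenates to zsz zsz ssg ssg g zsz g ssg zsz zsz ssg.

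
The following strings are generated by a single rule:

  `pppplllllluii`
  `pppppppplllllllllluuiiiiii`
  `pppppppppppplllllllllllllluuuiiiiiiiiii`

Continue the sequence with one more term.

Reading off run lengths: p runs 4, 8, 12; l runs 6, 10, 14; u runs 1, 2, 3; i runs 2, 6, 10 — each is linear in n (n = 1, 2, …).
At n = 4 the blocks have lengths 16, 18, 4, 14.

pppppppppppppppplllllllllllllllllluuuuiiiiiiiiiiiiii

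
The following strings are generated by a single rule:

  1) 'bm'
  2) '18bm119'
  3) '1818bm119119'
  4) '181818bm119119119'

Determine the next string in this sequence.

s(k+1) = 18·s(k)·119, so each term gains 18 as a prefix and 119 as a suffix.
Applying this once more to 181818bm119119119:

18181818bm119119119119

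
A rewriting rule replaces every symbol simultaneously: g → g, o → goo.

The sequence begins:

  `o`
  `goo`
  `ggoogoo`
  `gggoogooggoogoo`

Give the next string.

ggggoogooggoogoogggoogooggoogoo

Replace each of the 15 characters of gggoogooggoogoo in place — g g g goo goo g goo goo g g goo goo g goo goo — and concatenate.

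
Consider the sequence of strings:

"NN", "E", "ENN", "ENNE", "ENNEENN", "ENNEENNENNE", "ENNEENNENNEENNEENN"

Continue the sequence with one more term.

This is a Fibonacci-style word recurrence s(k) = s(k−1)·s(k−2): e.g. E·NN = ENN.
So term 8 is ENNEENNENNEENNEENN·ENNEENNENNE.

ENNEENNENNEENNEENNENNEENNENNE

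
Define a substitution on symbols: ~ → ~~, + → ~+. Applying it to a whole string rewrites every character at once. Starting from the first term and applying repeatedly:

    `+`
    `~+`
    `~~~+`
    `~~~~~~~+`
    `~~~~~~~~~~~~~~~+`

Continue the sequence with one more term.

φ(~~~~~~~~~~~~~~~+) expands symbol-by-symbol to ~~ ~~ ~~ ~~ ~~ ~~ ~~ ~~ ~~ ~~ ~~ ~~ ~~ ~~ ~~ ~+; joining the 16 pieces gives the next term.

~~~~~~~~~~~~~~~~~~~~~~~~~~~~~~~+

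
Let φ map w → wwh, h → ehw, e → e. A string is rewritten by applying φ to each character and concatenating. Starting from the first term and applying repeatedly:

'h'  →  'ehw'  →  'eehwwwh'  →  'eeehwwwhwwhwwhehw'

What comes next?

eeeehwwwhwwhwwhehwwwhwwhehwwwhwwhehweehwwwh

Replace each of the 17 characters of eeehwwwhwwhwwhehw in place — e e e ehw wwh wwh wwh ehw wwh wwh ehw wwh wwh ehw e ehw wwh — and concatenate.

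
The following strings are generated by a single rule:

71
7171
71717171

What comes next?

7171717171717171

s(k+1) = s(k)·s(k) — each term doubles the last.
One more doubling of 71717171 gives the answer.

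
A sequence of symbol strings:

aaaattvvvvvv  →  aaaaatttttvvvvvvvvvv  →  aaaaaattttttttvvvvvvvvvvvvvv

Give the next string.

aaaaaaatttttttttttvvvvvvvvvvvvvvvvvv

Reading off run lengths: a runs 4, 5, 6; t runs 2, 5, 8; v runs 6, 10, 14 — each is linear in n (n = 1, 2, …).
Setting n = 4 gives 7, 11, 18 characters in each block.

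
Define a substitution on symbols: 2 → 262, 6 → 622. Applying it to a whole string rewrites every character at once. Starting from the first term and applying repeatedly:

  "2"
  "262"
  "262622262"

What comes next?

Apply φ to 262622262 symbol by symbol: 2→262, 6→622, 2→262, 6→622, 2→262, 2→262, 2→262, 6→622, 2→262; joined: 262 622 262 622 262 262 262 622 262.

262622262622262262262622262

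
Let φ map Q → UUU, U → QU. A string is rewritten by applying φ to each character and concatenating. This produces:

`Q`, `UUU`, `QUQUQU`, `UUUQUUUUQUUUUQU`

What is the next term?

QUQUQUUUUQUQUQUQUUUUQUQUQUQUUUUQU

Applying the rule to each of the 15 symbols of UUUQUUUUQUUUUQU gives the pieces QU QU QU UUU QU QU QU QU UUU QU QU QU QU UUU QU, which concatenate to the answer.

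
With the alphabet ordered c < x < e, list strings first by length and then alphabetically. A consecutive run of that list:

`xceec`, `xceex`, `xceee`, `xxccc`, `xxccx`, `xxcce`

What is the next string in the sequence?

xxcxc

Treat xxcce as a base-3 numeral over the given alphabet and add one, carrying through any trailing e's.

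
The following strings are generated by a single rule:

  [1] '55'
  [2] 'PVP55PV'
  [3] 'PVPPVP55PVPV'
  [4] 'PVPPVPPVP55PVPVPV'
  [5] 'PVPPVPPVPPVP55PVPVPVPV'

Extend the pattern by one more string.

s(k+1) = PVP·s(k)·PV, so each term gains PVP as a prefix and PV as a suffix.
Applying this once more to PVPPVPPVPPVP55PVPVPVPV:

PVPPVPPVPPVPPVP55PVPVPVPVPV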